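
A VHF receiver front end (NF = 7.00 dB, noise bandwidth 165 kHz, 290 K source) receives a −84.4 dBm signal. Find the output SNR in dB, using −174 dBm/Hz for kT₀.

Noise floor: N = −174 + 10 log₁₀(B) + NF
10 log₁₀(1.65×10⁵) = 52.17 dB
N = −174 + 52.17 + 7.00 = −114.83 dBm
SNR = P_sig − N = −84.4 − (−114.83) = 30.43 dB → 30.4 dB

30.4 dB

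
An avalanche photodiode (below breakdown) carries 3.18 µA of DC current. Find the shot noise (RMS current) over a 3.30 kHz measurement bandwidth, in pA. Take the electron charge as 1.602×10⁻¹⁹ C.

58.0 pA

I_n = √(2qI·B)
2qI·B = 2 × 1.602×10⁻¹⁹ × 3.18×10⁻⁶ × 3.30×10³ = 3.36×10⁻²¹ A²
I_n = √(3.36×10⁻²¹) = 5.80×10⁻¹¹ A = 58.0 pA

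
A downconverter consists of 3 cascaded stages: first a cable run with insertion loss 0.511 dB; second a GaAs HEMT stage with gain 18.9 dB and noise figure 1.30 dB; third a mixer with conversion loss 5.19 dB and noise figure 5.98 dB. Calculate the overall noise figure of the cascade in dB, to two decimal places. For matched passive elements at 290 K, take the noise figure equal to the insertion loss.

1.93 dB

Convert to linear (a loss of L dB is a gain of −L dB): F_i = 10^(NF_i/10), G_i = 10^(G_i,dB/10)
  Stage 1: F_1 = 10^(0.511/10) = 1.125, G_1 = 10^(−0.511/10) = 0.8890
  Stage 2: F_2 = 10^(1.30/10) = 1.349, G_2 = 10^(18.9/10) = 77.62
  Stage 3: F_3 = 10^(5.98/10) = 3.963, G_3 = 10^(−5.19/10) = 0.3027
Friis cascade:
  F = 1.125 + (1.349 − 1)/0.8890 + (3.963 − 1)/69.01 = 1.560
NF = 10 log₁₀(1.560) = 1.93 dB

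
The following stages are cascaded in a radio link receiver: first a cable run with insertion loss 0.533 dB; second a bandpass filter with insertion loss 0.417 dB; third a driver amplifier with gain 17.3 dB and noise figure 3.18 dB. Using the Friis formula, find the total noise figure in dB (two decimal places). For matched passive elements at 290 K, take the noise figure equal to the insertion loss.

Convert to linear (a loss of L dB is a gain of −L dB): F_i = 10^(NF_i/10), G_i = 10^(G_i,dB/10)
  Stage 1: F_1 = 10^(0.533/10) = 1.131, G_1 = 10^(−0.533/10) = 0.8845
  Stage 2: F_2 = 10^(0.417/10) = 1.101, G_2 = 10^(−0.417/10) = 0.9084
  Stage 3: F_3 = 10^(3.18/10) = 2.080, G_3 = 10^(17.3/10) = 53.70
Friis cascade:
  F = 1.131 + (1.101 − 1)/0.8845 + (2.080 − 1)/0.8035 = 2.588
NF = 10 log₁₀(2.588) = 4.13 dB

4.13 dB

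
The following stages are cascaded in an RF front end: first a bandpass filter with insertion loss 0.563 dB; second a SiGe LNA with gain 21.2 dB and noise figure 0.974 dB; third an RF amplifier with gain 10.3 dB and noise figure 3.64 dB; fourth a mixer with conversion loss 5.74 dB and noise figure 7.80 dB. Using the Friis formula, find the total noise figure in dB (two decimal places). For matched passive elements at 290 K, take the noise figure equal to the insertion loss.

1.58 dB

Convert to linear (a loss of L dB is a gain of −L dB): F_i = 10^(NF_i/10), G_i = 10^(G_i,dB/10)
  Stage 1: F_1 = 10^(0.563/10) = 1.138, G_1 = 10^(−0.563/10) = 0.8784
  Stage 2: F_2 = 10^(0.974/10) = 1.251, G_2 = 10^(21.2/10) = 131.8
  Stage 3: F_3 = 10^(3.64/10) = 2.312, G_3 = 10^(10.3/10) = 10.72
  Stage 4: F_4 = 10^(7.80/10) = 6.026, G_4 = 10^(−5.74/10) = 0.2667
Friis cascade:
  F = 1.138 + (1.251 − 1)/0.8784 + (2.312 − 1)/115.8 + (6.026 − 1)/1241 = 1.440
NF = 10 log₁₀(1.440) = 1.58 dB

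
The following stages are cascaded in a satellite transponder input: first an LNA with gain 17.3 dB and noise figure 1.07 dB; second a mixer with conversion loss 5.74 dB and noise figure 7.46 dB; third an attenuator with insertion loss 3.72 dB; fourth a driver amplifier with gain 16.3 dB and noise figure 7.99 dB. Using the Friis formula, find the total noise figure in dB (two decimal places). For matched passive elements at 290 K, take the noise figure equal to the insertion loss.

Convert to linear (a loss of L dB is a gain of −L dB): F_i = 10^(NF_i/10), G_i = 10^(G_i,dB/10)
  Stage 1: F_1 = 10^(1.07/10) = 1.279, G_1 = 10^(17.3/10) = 53.70
  Stage 2: F_2 = 10^(7.46/10) = 5.572, G_2 = 10^(−5.74/10) = 0.2667
  Stage 3: F_3 = 10^(3.72/10) = 2.355, G_3 = 10^(−3.72/10) = 0.4246
  Stage 4: F_4 = 10^(7.99/10) = 6.295, G_4 = 10^(16.3/10) = 42.66
Friis cascade:
  F = 1.279 + (5.572 − 1)/53.70 + (2.355 − 1)/14.32 + (6.295 − 1)/6.081 = 2.330
NF = 10 log₁₀(2.330) = 3.67 dB

3.67 dB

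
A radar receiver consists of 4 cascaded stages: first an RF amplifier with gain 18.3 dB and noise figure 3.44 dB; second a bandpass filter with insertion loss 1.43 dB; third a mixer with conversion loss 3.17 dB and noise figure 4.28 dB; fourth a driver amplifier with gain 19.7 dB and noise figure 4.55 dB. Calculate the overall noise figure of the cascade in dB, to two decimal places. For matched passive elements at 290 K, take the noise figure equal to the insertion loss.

Convert to linear (a loss of L dB is a gain of −L dB): F_i = 10^(NF_i/10), G_i = 10^(G_i,dB/10)
  Stage 1: F_1 = 10^(3.44/10) = 2.208, G_1 = 10^(18.3/10) = 67.61
  Stage 2: F_2 = 10^(1.43/10) = 1.390, G_2 = 10^(−1.43/10) = 0.7194
  Stage 3: F_3 = 10^(4.28/10) = 2.679, G_3 = 10^(−3.17/10) = 0.4819
  Stage 4: F_4 = 10^(4.55/10) = 2.851, G_4 = 10^(19.7/10) = 93.33
Friis cascade:
  F = 2.208 + (1.390 − 1)/67.61 + (2.679 − 1)/48.64 + (2.851 − 1)/23.44 = 2.327
NF = 10 log₁₀(2.327) = 3.67 dB

3.67 dB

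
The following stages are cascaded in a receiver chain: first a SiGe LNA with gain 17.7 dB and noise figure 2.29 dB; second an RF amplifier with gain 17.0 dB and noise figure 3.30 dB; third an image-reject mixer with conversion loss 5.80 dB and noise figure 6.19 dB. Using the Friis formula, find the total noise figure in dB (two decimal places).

2.34 dB

Convert to linear (a loss of L dB is a gain of −L dB): F_i = 10^(NF_i/10), G_i = 10^(G_i,dB/10)
  Stage 1: F_1 = 10^(2.29/10) = 1.694, G_1 = 10^(17.7/10) = 58.88
  Stage 2: F_2 = 10^(3.30/10) = 2.138, G_2 = 10^(17.0/10) = 50.12
  Stage 3: F_3 = 10^(6.19/10) = 4.159, G_3 = 10^(−5.80/10) = 0.2630
Friis cascade:
  F = 1.694 + (2.138 − 1)/58.88 + (4.159 − 1)/2951 = 1.715
NF = 10 log₁₀(1.715) = 2.34 dB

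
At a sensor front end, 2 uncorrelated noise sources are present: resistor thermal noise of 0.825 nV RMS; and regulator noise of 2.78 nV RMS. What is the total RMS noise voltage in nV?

2.90 nV

Uncorrelated sources add in power (mean-square): V_tot = √(ΣV_i²)
V_tot = √[(8.25×10⁻¹⁰)² + (2.78×10⁻⁹)²] = 2.90×10⁻⁹ V = 2.90 nV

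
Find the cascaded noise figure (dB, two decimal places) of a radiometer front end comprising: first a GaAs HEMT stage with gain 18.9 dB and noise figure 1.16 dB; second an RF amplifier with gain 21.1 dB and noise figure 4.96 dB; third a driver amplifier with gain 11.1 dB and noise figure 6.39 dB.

Convert to linear (a loss of L dB is a gain of −L dB): F_i = 10^(NF_i/10), G_i = 10^(G_i,dB/10)
  Stage 1: F_1 = 10^(1.16/10) = 1.306, G_1 = 10^(18.9/10) = 77.62
  Stage 2: F_2 = 10^(4.96/10) = 3.133, G_2 = 10^(21.1/10) = 128.8
  Stage 3: F_3 = 10^(6.39/10) = 4.355, G_3 = 10^(11.1/10) = 12.88
Friis cascade:
  F = 1.306 + (3.133 − 1)/77.62 + (4.355 − 1)/1.000×10⁴ = 1.334
NF = 10 log₁₀(1.334) = 1.25 dB

1.25 dB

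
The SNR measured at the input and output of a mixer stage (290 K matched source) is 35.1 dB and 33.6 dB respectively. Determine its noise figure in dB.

NF (dB) = SNR_in(dB) − SNR_out(dB) when the source is at T₀
NF = 35.1 − 33.6 = 1.5 dB

1.5 dB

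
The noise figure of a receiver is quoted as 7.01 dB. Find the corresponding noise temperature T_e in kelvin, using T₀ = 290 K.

1167 K

F = 10^(7.01/10) = 5.02343
T_e = (F − 1)·T₀ = (5.02343 − 1) × 290 = 1167 K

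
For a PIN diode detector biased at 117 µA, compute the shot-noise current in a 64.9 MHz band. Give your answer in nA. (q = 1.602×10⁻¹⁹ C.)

49.3 nA

I_n = √(2qI·B)
2qI·B = 2 × 1.602×10⁻¹⁹ × 1.17×10⁻⁴ × 6.49×10⁷ = 2.43×10⁻¹⁵ A²
I_n = √(2.43×10⁻¹⁵) = 4.93×10⁻⁸ A = 49.3 nA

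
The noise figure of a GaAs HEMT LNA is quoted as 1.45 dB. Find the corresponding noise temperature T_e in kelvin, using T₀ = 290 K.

F = 10^(1.45/10) = 1.39637
T_e = (F − 1)·T₀ = (1.39637 − 1) × 290 = 115 K

115 K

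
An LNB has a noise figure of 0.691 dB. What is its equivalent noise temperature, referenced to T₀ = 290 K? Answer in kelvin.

F = 10^(0.691/10) = 1.17247
T_e = (F − 1)·T₀ = (1.17247 − 1) × 290 = 50.0 K

50.0 K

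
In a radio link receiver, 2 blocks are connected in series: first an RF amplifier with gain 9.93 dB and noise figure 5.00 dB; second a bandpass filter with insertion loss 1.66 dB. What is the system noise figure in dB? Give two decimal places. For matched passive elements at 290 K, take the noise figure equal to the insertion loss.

5.06 dB

Convert to linear (a loss of L dB is a gain of −L dB): F_i = 10^(NF_i/10), G_i = 10^(G_i,dB/10)
  Stage 1: F_1 = 10^(5.00/10) = 3.162, G_1 = 10^(9.93/10) = 9.840
  Stage 2: F_2 = 10^(1.66/10) = 1.466, G_2 = 10^(−1.66/10) = 0.6823
Friis cascade:
  F = 3.162 + (1.466 − 1)/9.840 = 3.210
NF = 10 log₁₀(3.210) = 5.06 dB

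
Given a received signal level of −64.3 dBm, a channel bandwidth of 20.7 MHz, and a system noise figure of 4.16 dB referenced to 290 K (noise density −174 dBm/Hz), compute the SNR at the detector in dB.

Noise floor: N = −174 + 10 log₁₀(B) + NF
10 log₁₀(2.07×10⁷) = 73.16 dB
N = −174 + 73.16 + 4.16 = −96.68 dBm
SNR = P_sig − N = −64.3 − (−96.68) = 32.38 dB → 32.4 dB

32.4 dB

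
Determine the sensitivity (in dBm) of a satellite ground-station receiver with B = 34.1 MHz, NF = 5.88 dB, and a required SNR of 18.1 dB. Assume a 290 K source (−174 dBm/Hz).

Sensitivity = −174 + 10 log₁₀(B) + NF + SNR_min
= −174 + 75.33 + 5.88 + 18.1
= −74.69 dBm → −74.7 dBm

−74.7 dBm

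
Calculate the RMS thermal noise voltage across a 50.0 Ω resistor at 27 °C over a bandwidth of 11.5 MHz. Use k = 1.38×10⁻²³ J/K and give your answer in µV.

T = 27 °C + 273.15 = 300.15 K
V_n = √(4kTRB)
4kTRB = 4 × 1.38×10⁻²³ × 300.15 × 5.00×10¹ × 1.15×10⁷ = 9.53×10⁻¹² V²
V_n = √(9.53×10⁻¹²) = 3.09×10⁻⁶ V = 3.09 µV

3.09 µV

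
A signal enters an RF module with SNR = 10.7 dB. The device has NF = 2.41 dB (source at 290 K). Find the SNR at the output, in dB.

By definition F = SNR_in/SNR_out, so in dB: SNR_out = SNR_in − NF
SNR_out = 10.7 − 2.41 = 8.29 dB

8.29 dB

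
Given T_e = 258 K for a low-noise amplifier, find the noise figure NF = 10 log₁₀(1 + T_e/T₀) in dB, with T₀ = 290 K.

F = 1 + T_e/T₀ = 1 + 258/290 = 1.88966
NF = 10 log₁₀(1.88966) = 2.76 dB

2.76 dB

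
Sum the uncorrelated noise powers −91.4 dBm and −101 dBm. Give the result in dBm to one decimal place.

Convert to linear, add, convert back:
P₁ = 7.24×10⁻¹³ W, P₂ = 7.94×10⁻¹⁴ W
P_tot = 8.04×10⁻¹³ W → 10 log₁₀(P_tot / 10⁻³) = −90.9 dBm

−90.9 dBm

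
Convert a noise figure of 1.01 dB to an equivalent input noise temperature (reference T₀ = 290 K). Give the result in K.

75.9 K

F = 10^(1.01/10) = 1.26183
T_e = (F − 1)·T₀ = (1.26183 − 1) × 290 = 75.9 K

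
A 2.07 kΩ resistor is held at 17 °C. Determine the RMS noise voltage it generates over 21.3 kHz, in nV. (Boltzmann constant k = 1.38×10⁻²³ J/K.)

T = 17 °C + 273.15 = 290.15 K
V_n = √(4kTRB)
4kTRB = 4 × 1.38×10⁻²³ × 290.15 × 2.07×10³ × 2.13×10⁴ = 7.06×10⁻¹³ V²
V_n = √(7.06×10⁻¹³) = 8.40×10⁻⁷ V = 840 nV

840 nV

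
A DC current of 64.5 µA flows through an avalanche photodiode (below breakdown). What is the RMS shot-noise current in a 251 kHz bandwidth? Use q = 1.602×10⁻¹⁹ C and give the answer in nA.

I_n = √(2qI·B)
2qI·B = 2 × 1.602×10⁻¹⁹ × 6.45×10⁻⁵ × 2.51×10⁵ = 5.19×10⁻¹⁸ A²
I_n = √(5.19×10⁻¹⁸) = 2.28×10⁻⁹ A = 2.28 nA

2.28 nA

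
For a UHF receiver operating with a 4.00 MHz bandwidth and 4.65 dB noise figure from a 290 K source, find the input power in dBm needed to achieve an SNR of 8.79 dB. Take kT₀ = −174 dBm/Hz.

Sensitivity = −174 + 10 log₁₀(B) + NF + SNR_min
= −174 + 66.02 + 4.65 + 8.79
= −94.54 dBm → −94.5 dBm

−94.5 dBm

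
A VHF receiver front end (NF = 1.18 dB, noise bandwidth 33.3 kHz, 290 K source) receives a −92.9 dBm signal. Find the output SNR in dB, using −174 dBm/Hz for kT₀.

34.7 dB

Noise floor: N = −174 + 10 log₁₀(B) + NF
10 log₁₀(3.33×10⁴) = 45.22 dB
N = −174 + 45.22 + 1.18 = −127.60 dBm
SNR = P_sig − N = −92.9 − (−127.60) = 34.70 dB → 34.7 dB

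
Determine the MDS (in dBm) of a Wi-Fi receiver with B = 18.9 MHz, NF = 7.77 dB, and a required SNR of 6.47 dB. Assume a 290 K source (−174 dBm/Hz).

Sensitivity = −174 + 10 log₁₀(B) + NF + SNR_min
= −174 + 72.76 + 7.77 + 6.47
= −87.00 dBm → −87.0 dBm

−87.0 dBm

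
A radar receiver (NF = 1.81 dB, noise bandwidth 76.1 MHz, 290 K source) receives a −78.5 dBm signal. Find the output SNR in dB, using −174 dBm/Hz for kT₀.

Noise floor: N = −174 + 10 log₁₀(B) + NF
10 log₁₀(7.61×10⁷) = 78.81 dB
N = −174 + 78.81 + 1.81 = −93.38 dBm
SNR = P_sig − N = −78.5 − (−93.38) = 14.88 dB → 14.9 dB

14.9 dB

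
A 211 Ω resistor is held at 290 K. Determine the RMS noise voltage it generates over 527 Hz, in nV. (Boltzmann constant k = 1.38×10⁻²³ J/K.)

42.2 nV

V_n = √(4kTRB)
4kTRB = 4 × 1.38×10⁻²³ × 290 × 2.11×10² × 5.27×10² = 1.78×10⁻¹⁵ V²
V_n = √(1.78×10⁻¹⁵) = 4.22×10⁻⁸ V = 42.2 nV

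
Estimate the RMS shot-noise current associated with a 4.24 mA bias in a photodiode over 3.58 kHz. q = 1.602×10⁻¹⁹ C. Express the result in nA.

2.21 nA

I_n = √(2qI·B)
2qI·B = 2 × 1.602×10⁻¹⁹ × 4.24×10⁻³ × 3.58×10³ = 4.86×10⁻¹⁸ A²
I_n = √(4.86×10⁻¹⁸) = 2.21×10⁻⁹ A = 2.21 nA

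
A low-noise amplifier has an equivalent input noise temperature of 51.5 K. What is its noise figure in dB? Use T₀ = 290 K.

F = 1 + T_e/T₀ = 1 + 51.5/290 = 1.17759
NF = 10 log₁₀(1.17759) = 0.710 dB

0.710 dB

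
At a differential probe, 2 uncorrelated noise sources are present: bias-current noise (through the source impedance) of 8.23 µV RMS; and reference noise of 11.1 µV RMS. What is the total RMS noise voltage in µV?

Uncorrelated sources add in power (mean-square): V_tot = √(ΣV_i²)
V_tot = √[(8.23×10⁻⁶)² + (1.11×10⁻⁵)²] = 1.38×10⁻⁵ V = 13.8 µV

13.8 µV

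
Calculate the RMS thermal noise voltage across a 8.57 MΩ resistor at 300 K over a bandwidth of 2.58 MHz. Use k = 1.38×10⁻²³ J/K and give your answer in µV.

605 µV

V_n = √(4kTRB)
4kTRB = 4 × 1.38×10⁻²³ × 300 × 8.57×10⁶ × 2.58×10⁶ = 3.66×10⁻⁷ V²
V_n = √(3.66×10⁻⁷) = 6.05×10⁻⁴ V = 605 µV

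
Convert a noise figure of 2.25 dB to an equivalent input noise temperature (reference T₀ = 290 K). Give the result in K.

197 K

F = 10^(2.25/10) = 1.6788
T_e = (F − 1)·T₀ = (1.6788 − 1) × 290 = 197 K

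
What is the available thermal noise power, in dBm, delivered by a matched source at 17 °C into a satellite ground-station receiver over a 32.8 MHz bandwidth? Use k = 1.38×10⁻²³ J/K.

T = 17 °C + 273.15 = 290.15 K
P_n = kTB = 1.38×10⁻²³ × 290.15 × 3.28×10⁷ = 1.31×10⁻¹³ W
In dBm: 10 log₁₀(1.31×10⁻¹³ / 10⁻³) = −98.8 dBm

−98.8 dBm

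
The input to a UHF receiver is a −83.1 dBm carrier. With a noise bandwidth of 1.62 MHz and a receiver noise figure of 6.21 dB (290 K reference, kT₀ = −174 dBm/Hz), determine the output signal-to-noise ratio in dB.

22.6 dB

Noise floor: N = −174 + 10 log₁₀(B) + NF
10 log₁₀(1.62×10⁶) = 62.1 dB
N = −174 + 62.1 + 6.21 = −105.69 dBm
SNR = P_sig − N = −83.1 − (−105.69) = 22.59 dB → 22.6 dB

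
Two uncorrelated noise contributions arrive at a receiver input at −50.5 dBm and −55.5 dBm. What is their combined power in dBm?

Convert to linear, add, convert back:
P₁ = 8.91×10⁻⁹ W, P₂ = 2.82×10⁻⁹ W
P_tot = 1.17×10⁻⁸ W → 10 log₁₀(P_tot / 10⁻³) = −49.3 dBm

−49.3 dBm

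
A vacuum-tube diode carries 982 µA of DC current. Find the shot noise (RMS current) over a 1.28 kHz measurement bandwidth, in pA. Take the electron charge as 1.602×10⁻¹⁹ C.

635 pA

I_n = √(2qI·B)
2qI·B = 2 × 1.602×10⁻¹⁹ × 9.82×10⁻⁴ × 1.28×10³ = 4.03×10⁻¹⁹ A²
I_n = √(4.03×10⁻¹⁹) = 6.35×10⁻¹⁰ A = 635 pA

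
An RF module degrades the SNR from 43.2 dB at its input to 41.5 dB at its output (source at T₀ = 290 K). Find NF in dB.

1.7 dB

NF (dB) = SNR_in(dB) − SNR_out(dB) when the source is at T₀
NF = 43.2 − 41.5 = 1.7 dB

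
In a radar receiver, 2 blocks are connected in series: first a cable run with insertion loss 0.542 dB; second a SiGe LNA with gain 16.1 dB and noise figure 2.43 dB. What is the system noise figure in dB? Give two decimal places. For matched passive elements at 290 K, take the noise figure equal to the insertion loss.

Convert to linear (a loss of L dB is a gain of −L dB): F_i = 10^(NF_i/10), G_i = 10^(G_i,dB/10)
  Stage 1: F_1 = 10^(0.542/10) = 1.133, G_1 = 10^(−0.542/10) = 0.8827
  Stage 2: F_2 = 10^(2.43/10) = 1.750, G_2 = 10^(16.1/10) = 40.74
Friis cascade:
  F = 1.133 + (1.750 − 1)/0.8827 = 1.982
NF = 10 log₁₀(1.982) = 2.97 dB

2.97 dB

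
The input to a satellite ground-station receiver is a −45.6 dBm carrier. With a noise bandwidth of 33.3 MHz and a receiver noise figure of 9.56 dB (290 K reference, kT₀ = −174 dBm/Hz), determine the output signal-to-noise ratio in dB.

Noise floor: N = −174 + 10 log₁₀(B) + NF
10 log₁₀(3.33×10⁷) = 75.22 dB
N = −174 + 75.22 + 9.56 = −89.22 dBm
SNR = P_sig − N = −45.6 − (−89.22) = 43.62 dB → 43.6 dB

43.6 dB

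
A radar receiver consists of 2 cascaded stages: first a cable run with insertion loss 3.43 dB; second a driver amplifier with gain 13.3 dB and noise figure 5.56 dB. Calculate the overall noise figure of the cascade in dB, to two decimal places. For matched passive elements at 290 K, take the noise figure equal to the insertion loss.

Convert to linear (a loss of L dB is a gain of −L dB): F_i = 10^(NF_i/10), G_i = 10^(G_i,dB/10)
  Stage 1: F_1 = 10^(3.43/10) = 2.203, G_1 = 10^(−3.43/10) = 0.4539
  Stage 2: F_2 = 10^(5.56/10) = 3.597, G_2 = 10^(13.3/10) = 21.38
Friis cascade:
  F = 2.203 + (3.597 − 1)/0.4539 = 7.925
NF = 10 log₁₀(7.925) = 8.99 dB

8.99 dB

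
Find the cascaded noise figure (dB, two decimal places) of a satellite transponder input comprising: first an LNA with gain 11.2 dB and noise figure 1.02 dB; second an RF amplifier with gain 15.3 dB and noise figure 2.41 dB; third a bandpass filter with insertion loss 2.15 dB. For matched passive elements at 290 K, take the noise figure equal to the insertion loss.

Convert to linear (a loss of L dB is a gain of −L dB): F_i = 10^(NF_i/10), G_i = 10^(G_i,dB/10)
  Stage 1: F_1 = 10^(1.02/10) = 1.265, G_1 = 10^(11.2/10) = 13.18
  Stage 2: F_2 = 10^(2.41/10) = 1.742, G_2 = 10^(15.3/10) = 33.88
  Stage 3: F_3 = 10^(2.15/10) = 1.641, G_3 = 10^(−2.15/10) = 0.6095
Friis cascade:
  F = 1.265 + (1.742 − 1)/13.18 + (1.641 − 1)/446.7 = 1.322
NF = 10 log₁₀(1.322) = 1.21 dB

1.21 dB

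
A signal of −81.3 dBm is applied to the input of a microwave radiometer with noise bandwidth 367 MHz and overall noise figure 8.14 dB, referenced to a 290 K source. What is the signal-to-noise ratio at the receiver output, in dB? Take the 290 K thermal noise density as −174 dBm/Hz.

−1.1 dB

Noise floor: N = −174 + 10 log₁₀(B) + NF
10 log₁₀(3.67×10⁸) = 85.65 dB
N = −174 + 85.65 + 8.14 = −80.21 dBm
SNR = P_sig − N = −81.3 − (−80.21) = −1.09 dB → −1.1 dB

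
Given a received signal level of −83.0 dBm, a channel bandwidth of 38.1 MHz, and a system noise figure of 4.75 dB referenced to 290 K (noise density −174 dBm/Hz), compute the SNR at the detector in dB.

10.4 dB

Noise floor: N = −174 + 10 log₁₀(B) + NF
10 log₁₀(3.81×10⁷) = 75.81 dB
N = −174 + 75.81 + 4.75 = −93.44 dBm
SNR = P_sig − N = −83.0 − (−93.44) = 10.44 dB → 10.4 dB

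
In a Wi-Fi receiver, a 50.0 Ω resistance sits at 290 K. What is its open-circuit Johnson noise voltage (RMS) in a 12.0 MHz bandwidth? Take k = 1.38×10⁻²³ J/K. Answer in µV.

3.10 µV

V_n = √(4kTRB)
4kTRB = 4 × 1.38×10⁻²³ × 290 × 5.00×10¹ × 1.20×10⁷ = 9.60×10⁻¹² V²
V_n = √(9.60×10⁻¹²) = 3.10×10⁻⁶ V = 3.10 µV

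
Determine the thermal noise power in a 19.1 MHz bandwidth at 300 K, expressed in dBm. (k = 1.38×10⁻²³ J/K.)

P_n = kTB = 1.38×10⁻²³ × 300 × 1.91×10⁷ = 7.91×10⁻¹⁴ W
In dBm: 10 log₁₀(7.91×10⁻¹⁴ / 10⁻³) = −101.0 dBm

−101.0 dBm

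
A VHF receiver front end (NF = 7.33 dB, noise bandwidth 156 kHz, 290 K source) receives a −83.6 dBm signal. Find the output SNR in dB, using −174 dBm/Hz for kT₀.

31.1 dB

Noise floor: N = −174 + 10 log₁₀(B) + NF
10 log₁₀(1.56×10⁵) = 51.93 dB
N = −174 + 51.93 + 7.33 = −114.74 dBm
SNR = P_sig − N = −83.6 − (−114.74) = 31.14 dB → 31.1 dB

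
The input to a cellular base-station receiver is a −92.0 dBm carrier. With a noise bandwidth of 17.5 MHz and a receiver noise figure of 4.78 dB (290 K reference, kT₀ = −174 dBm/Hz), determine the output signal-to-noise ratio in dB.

4.8 dB

Noise floor: N = −174 + 10 log₁₀(B) + NF
10 log₁₀(1.75×10⁷) = 72.43 dB
N = −174 + 72.43 + 4.78 = −96.79 dBm
SNR = P_sig − N = −92.0 − (−96.79) = 4.79 dB → 4.8 dB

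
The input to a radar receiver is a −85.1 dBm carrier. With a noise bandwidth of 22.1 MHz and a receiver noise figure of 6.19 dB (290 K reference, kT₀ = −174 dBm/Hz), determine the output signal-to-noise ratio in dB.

9.3 dB

Noise floor: N = −174 + 10 log₁₀(B) + NF
10 log₁₀(2.21×10⁷) = 73.44 dB
N = −174 + 73.44 + 6.19 = −94.37 dBm
SNR = P_sig − N = −85.1 − (−94.37) = 9.27 dB → 9.3 dB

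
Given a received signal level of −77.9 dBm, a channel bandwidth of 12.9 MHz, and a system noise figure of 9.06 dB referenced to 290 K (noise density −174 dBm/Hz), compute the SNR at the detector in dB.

15.9 dB

Noise floor: N = −174 + 10 log₁₀(B) + NF
10 log₁₀(1.29×10⁷) = 71.11 dB
N = −174 + 71.11 + 9.06 = −93.83 dBm
SNR = P_sig − N = −77.9 − (−93.83) = 15.93 dB → 15.9 dB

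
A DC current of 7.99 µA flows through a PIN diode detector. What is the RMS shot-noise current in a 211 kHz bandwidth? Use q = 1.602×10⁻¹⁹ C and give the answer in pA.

I_n = √(2qI·B)
2qI·B = 2 × 1.602×10⁻¹⁹ × 7.99×10⁻⁶ × 2.11×10⁵ = 5.40×10⁻¹⁹ A²
I_n = √(5.40×10⁻¹⁹) = 7.35×10⁻¹⁰ A = 735 pA

735 pA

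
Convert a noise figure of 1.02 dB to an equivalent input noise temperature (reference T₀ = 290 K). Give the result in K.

F = 10^(1.02/10) = 1.26474
T_e = (F − 1)·T₀ = (1.26474 − 1) × 290 = 76.8 K

76.8 K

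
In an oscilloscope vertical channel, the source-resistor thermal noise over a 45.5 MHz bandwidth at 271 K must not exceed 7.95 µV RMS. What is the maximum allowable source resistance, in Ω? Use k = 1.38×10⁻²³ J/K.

92.9 Ω

Johnson–Nyquist: V_n = √(4kTRB) ⇒ R = V_n² / (4kTB)
4kTB = 4 × 1.38×10⁻²³ × 271 × 4.55×10⁷ = 6.81×10⁻¹³
R = (7.95×10⁻⁶)² / 6.81×10⁻¹³ = 9.29×10¹ Ω = 92.9 Ω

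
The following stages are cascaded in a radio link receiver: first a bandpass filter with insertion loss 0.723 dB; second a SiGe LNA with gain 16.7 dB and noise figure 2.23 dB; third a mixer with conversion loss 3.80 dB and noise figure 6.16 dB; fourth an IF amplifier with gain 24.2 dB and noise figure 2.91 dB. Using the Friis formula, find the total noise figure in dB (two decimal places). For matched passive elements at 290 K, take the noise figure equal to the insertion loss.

Convert to linear (a loss of L dB is a gain of −L dB): F_i = 10^(NF_i/10), G_i = 10^(G_i,dB/10)
  Stage 1: F_1 = 10^(0.723/10) = 1.181, G_1 = 10^(−0.723/10) = 0.8466
  Stage 2: F_2 = 10^(2.23/10) = 1.671, G_2 = 10^(16.7/10) = 46.77
  Stage 3: F_3 = 10^(6.16/10) = 4.130, G_3 = 10^(−3.80/10) = 0.4169
  Stage 4: F_4 = 10^(2.91/10) = 1.954, G_4 = 10^(24.2/10) = 263.0
Friis cascade:
  F = 1.181 + (1.671 − 1)/0.8466 + (4.130 − 1)/39.60 + (1.954 − 1)/16.51 = 2.111
NF = 10 log₁₀(2.111) = 3.24 dB

3.24 dB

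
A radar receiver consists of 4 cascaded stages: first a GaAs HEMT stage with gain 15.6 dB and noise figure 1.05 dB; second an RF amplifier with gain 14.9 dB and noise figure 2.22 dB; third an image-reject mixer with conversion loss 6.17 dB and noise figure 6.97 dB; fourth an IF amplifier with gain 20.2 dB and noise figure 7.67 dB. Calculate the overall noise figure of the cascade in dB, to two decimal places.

Convert to linear (a loss of L dB is a gain of −L dB): F_i = 10^(NF_i/10), G_i = 10^(G_i,dB/10)
  Stage 1: F_1 = 10^(1.05/10) = 1.274, G_1 = 10^(15.6/10) = 36.31
  Stage 2: F_2 = 10^(2.22/10) = 1.667, G_2 = 10^(14.9/10) = 30.90
  Stage 3: F_3 = 10^(6.97/10) = 4.977, G_3 = 10^(−6.17/10) = 0.2415
  Stage 4: F_4 = 10^(7.67/10) = 5.848, G_4 = 10^(20.2/10) = 104.7
Friis cascade:
  F = 1.274 + (1.667 − 1)/36.31 + (4.977 − 1)/1122 + (5.848 − 1)/271.0 = 1.313
NF = 10 log₁₀(1.313) = 1.18 dB

1.18 dB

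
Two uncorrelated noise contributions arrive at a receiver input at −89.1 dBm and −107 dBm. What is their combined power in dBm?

−89.0 dBm

Convert to linear, add, convert back:
P₁ = 1.23×10⁻¹² W, P₂ = 2.00×10⁻¹⁴ W
P_tot = 1.25×10⁻¹² W → 10 log₁₀(P_tot / 10⁻³) = −89.0 dBm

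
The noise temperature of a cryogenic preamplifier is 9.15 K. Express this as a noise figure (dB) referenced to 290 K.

0.135 dB

F = 1 + T_e/T₀ = 1 + 9.15/290 = 1.03155
NF = 10 log₁₀(1.03155) = 0.135 dB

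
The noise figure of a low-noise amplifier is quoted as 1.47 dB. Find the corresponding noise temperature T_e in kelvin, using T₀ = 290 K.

117 K

F = 10^(1.47/10) = 1.40281
T_e = (F − 1)·T₀ = (1.40281 − 1) × 290 = 117 K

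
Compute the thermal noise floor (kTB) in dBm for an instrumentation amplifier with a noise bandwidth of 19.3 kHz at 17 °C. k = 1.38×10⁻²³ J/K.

T = 17 °C + 273.15 = 290.15 K
P_n = kTB = 1.38×10⁻²³ × 290.15 × 1.93×10⁴ = 7.73×10⁻¹⁷ W
In dBm: 10 log₁₀(7.73×10⁻¹⁷ / 10⁻³) = −131.1 dBm

−131.1 dBm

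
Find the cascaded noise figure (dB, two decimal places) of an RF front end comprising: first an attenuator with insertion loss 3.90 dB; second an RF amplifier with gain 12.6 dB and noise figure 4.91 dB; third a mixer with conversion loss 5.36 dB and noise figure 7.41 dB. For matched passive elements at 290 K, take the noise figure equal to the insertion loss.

Convert to linear (a loss of L dB is a gain of −L dB): F_i = 10^(NF_i/10), G_i = 10^(G_i,dB/10)
  Stage 1: F_1 = 10^(3.90/10) = 2.455, G_1 = 10^(−3.90/10) = 0.4074
  Stage 2: F_2 = 10^(4.91/10) = 3.097, G_2 = 10^(12.6/10) = 18.20
  Stage 3: F_3 = 10^(7.41/10) = 5.508, G_3 = 10^(−5.36/10) = 0.2911
Friis cascade:
  F = 2.455 + (3.097 − 1)/0.4074 + (5.508 − 1)/7.413 = 8.211
NF = 10 log₁₀(8.211) = 9.14 dB

9.14 dB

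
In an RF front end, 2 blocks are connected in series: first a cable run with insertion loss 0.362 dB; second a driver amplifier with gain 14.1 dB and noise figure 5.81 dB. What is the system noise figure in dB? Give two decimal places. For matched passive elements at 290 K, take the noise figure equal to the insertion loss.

Convert to linear (a loss of L dB is a gain of −L dB): F_i = 10^(NF_i/10), G_i = 10^(G_i,dB/10)
  Stage 1: F_1 = 10^(0.362/10) = 1.087, G_1 = 10^(−0.362/10) = 0.9200
  Stage 2: F_2 = 10^(5.81/10) = 3.811, G_2 = 10^(14.1/10) = 25.70
Friis cascade:
  F = 1.087 + (3.811 − 1)/0.9200 = 4.142
NF = 10 log₁₀(4.142) = 6.17 dB

6.17 dB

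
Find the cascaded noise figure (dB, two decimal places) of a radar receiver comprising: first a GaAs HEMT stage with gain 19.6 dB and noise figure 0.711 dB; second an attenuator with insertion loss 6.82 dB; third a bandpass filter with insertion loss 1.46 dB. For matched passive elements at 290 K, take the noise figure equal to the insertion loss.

0.94 dB

Convert to linear (a loss of L dB is a gain of −L dB): F_i = 10^(NF_i/10), G_i = 10^(G_i,dB/10)
  Stage 1: F_1 = 10^(0.711/10) = 1.178, G_1 = 10^(19.6/10) = 91.20
  Stage 2: F_2 = 10^(6.82/10) = 4.808, G_2 = 10^(−6.82/10) = 0.2080
  Stage 3: F_3 = 10^(1.46/10) = 1.400, G_3 = 10^(−1.46/10) = 0.7145
Friis cascade:
  F = 1.178 + (4.808 − 1)/91.20 + (1.400 − 1)/18.97 = 1.241
NF = 10 log₁₀(1.241) = 0.94 dB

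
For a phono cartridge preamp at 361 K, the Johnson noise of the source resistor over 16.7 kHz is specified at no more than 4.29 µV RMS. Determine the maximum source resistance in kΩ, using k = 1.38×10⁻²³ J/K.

55.3 kΩ

Johnson–Nyquist: V_n = √(4kTRB) ⇒ R = V_n² / (4kTB)
4kTB = 4 × 1.38×10⁻²³ × 361 × 1.67×10⁴ = 3.33×10⁻¹⁶
R = (4.29×10⁻⁶)² / 3.33×10⁻¹⁶ = 5.53×10⁴ Ω = 55.3 kΩ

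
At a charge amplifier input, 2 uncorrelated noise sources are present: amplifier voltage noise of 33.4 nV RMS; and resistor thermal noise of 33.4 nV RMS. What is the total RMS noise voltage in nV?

Uncorrelated sources add in power (mean-square): V_tot = √(ΣV_i²)
V_tot = √[(3.34×10⁻⁸)² + (3.34×10⁻⁸)²] = 4.72×10⁻⁸ V = 47.2 nV

47.2 nV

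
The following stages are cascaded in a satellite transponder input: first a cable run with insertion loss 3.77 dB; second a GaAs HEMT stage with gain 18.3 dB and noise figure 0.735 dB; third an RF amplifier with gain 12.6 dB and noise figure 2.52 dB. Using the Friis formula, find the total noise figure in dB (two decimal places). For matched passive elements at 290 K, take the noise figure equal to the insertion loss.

Convert to linear (a loss of L dB is a gain of −L dB): F_i = 10^(NF_i/10), G_i = 10^(G_i,dB/10)
  Stage 1: F_1 = 10^(3.77/10) = 2.382, G_1 = 10^(−3.77/10) = 0.4198
  Stage 2: F_2 = 10^(0.735/10) = 1.184, G_2 = 10^(18.3/10) = 67.61
  Stage 3: F_3 = 10^(2.52/10) = 1.786, G_3 = 10^(12.6/10) = 18.20
Friis cascade:
  F = 2.382 + (1.184 − 1)/0.4198 + (1.786 − 1)/28.38 = 2.849
NF = 10 log₁₀(2.849) = 4.55 dB

4.55 dB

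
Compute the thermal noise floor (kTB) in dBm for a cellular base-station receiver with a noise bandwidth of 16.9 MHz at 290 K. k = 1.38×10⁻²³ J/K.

−101.7 dBm

P_n = kTB = 1.38×10⁻²³ × 290 × 1.69×10⁷ = 6.76×10⁻¹⁴ W
In dBm: 10 log₁₀(6.76×10⁻¹⁴ / 10⁻³) = −101.7 dBm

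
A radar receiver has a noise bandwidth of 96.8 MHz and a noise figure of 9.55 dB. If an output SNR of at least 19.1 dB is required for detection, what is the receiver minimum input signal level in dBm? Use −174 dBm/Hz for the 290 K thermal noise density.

−65.5 dBm

Sensitivity = −174 + 10 log₁₀(B) + NF + SNR_min
= −174 + 79.86 + 9.55 + 19.1
= −65.49 dBm → −65.5 dBm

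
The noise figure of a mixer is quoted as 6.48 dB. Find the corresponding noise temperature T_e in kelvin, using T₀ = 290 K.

F = 10^(6.48/10) = 4.44631
T_e = (F − 1)·T₀ = (4.44631 − 1) × 290 = 999 K

999 K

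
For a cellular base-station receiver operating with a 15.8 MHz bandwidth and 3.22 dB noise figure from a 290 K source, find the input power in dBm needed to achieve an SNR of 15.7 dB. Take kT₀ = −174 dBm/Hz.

−83.1 dBm

Sensitivity = −174 + 10 log₁₀(B) + NF + SNR_min
= −174 + 71.99 + 3.22 + 15.7
= −83.09 dBm → −83.1 dBm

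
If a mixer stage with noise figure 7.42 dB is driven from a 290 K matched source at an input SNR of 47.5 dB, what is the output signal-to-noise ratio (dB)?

40.08 dB

By definition F = SNR_in/SNR_out, so in dB: SNR_out = SNR_in − NF
SNR_out = 47.5 − 7.42 = 40.08 dB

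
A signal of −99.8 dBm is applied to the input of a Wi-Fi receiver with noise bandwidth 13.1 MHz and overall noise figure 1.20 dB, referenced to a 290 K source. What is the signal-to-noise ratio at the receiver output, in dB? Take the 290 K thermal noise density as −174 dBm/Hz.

Noise floor: N = −174 + 10 log₁₀(B) + NF
10 log₁₀(1.31×10⁷) = 71.17 dB
N = −174 + 71.17 + 1.20 = −101.63 dBm
SNR = P_sig − N = −99.8 − (−101.63) = 1.83 dB → 1.8 dB

1.8 dB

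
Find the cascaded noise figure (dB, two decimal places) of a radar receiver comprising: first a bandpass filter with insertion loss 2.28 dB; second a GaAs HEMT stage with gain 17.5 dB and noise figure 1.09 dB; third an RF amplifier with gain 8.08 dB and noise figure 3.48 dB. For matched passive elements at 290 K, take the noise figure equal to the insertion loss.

Convert to linear (a loss of L dB is a gain of −L dB): F_i = 10^(NF_i/10), G_i = 10^(G_i,dB/10)
  Stage 1: F_1 = 10^(2.28/10) = 1.690, G_1 = 10^(−2.28/10) = 0.5916
  Stage 2: F_2 = 10^(1.09/10) = 1.285, G_2 = 10^(17.5/10) = 56.23
  Stage 3: F_3 = 10^(3.48/10) = 2.228, G_3 = 10^(8.08/10) = 6.427
Friis cascade:
  F = 1.690 + (1.285 − 1)/0.5916 + (2.228 − 1)/33.27 = 2.210
NF = 10 log₁₀(2.210) = 3.44 dB

3.44 dB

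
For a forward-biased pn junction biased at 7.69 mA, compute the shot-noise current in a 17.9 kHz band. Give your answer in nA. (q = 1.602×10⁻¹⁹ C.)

I_n = √(2qI·B)
2qI·B = 2 × 1.602×10⁻¹⁹ × 7.69×10⁻³ × 1.79×10⁴ = 4.41×10⁻¹⁷ A²
I_n = √(4.41×10⁻¹⁷) = 6.64×10⁻⁹ A = 6.64 nA

6.64 nA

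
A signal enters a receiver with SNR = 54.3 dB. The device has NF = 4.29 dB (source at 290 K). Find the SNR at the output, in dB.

50.01 dB

By definition F = SNR_in/SNR_out, so in dB: SNR_out = SNR_in − NF
SNR_out = 54.3 − 4.29 = 50.01 dB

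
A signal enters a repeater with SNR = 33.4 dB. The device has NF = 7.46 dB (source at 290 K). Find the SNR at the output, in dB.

25.94 dB

By definition F = SNR_in/SNR_out, so in dB: SNR_out = SNR_in − NF
SNR_out = 33.4 − 7.46 = 25.94 dB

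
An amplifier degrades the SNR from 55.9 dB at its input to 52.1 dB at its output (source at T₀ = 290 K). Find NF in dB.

NF (dB) = SNR_in(dB) − SNR_out(dB) when the source is at T₀
NF = 55.9 − 52.1 = 3.8 dB

3.8 dB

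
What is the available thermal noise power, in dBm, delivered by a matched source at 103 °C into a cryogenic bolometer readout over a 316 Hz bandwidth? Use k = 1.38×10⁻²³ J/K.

T = 103 °C + 273.15 = 376.15 K
P_n = kTB = 1.38×10⁻²³ × 376.15 × 3.16×10² = 1.64×10⁻¹⁸ W
In dBm: 10 log₁₀(1.64×10⁻¹⁸ / 10⁻³) = −147.9 dBm

−147.9 dBm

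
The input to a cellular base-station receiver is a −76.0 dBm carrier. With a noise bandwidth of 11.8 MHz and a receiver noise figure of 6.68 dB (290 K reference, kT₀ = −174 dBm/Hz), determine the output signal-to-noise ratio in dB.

20.6 dB

Noise floor: N = −174 + 10 log₁₀(B) + NF
10 log₁₀(1.18×10⁷) = 70.72 dB
N = −174 + 70.72 + 6.68 = −96.60 dBm
SNR = P_sig − N = −76.0 − (−96.60) = 20.60 dB → 20.6 dB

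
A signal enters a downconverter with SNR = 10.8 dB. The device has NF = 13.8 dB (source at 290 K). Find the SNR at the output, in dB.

By definition F = SNR_in/SNR_out, so in dB: SNR_out = SNR_in − NF
SNR_out = 10.8 − 13.8 = −3.0 dB

−3.0 dB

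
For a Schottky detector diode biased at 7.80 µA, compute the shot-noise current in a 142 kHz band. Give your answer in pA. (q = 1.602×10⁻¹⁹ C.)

I_n = √(2qI·B)
2qI·B = 2 × 1.602×10⁻¹⁹ × 7.80×10⁻⁶ × 1.42×10⁵ = 3.55×10⁻¹⁹ A²
I_n = √(3.55×10⁻¹⁹) = 5.96×10⁻¹⁰ A = 596 pA

596 pA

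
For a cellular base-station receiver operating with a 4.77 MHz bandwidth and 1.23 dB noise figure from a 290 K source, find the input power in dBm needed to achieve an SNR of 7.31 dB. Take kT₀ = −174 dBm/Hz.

Sensitivity = −174 + 10 log₁₀(B) + NF + SNR_min
= −174 + 66.79 + 1.23 + 7.31
= −98.67 dBm → −98.7 dBm

−98.7 dBm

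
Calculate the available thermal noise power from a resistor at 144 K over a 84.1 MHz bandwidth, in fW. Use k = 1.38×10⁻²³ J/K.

167 fW

P_n = kTB = 1.38×10⁻²³ × 144 × 8.41×10⁷ = 1.67×10⁻¹³ W = 167 fW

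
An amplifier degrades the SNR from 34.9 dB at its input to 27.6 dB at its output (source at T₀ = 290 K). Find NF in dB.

7.3 dB

NF (dB) = SNR_in(dB) − SNR_out(dB) when the source is at T₀
NF = 34.9 − 27.6 = 7.3 dB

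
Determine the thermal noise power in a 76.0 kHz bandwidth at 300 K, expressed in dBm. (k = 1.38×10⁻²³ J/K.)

−125.0 dBm

P_n = kTB = 1.38×10⁻²³ × 300 × 7.60×10⁴ = 3.15×10⁻¹⁶ W
In dBm: 10 log₁₀(3.15×10⁻¹⁶ / 10⁻³) = −125.0 dBm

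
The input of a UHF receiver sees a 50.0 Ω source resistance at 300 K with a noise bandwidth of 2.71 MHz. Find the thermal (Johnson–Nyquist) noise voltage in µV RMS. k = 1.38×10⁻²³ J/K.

1.50 µV

V_n = √(4kTRB)
4kTRB = 4 × 1.38×10⁻²³ × 300 × 5.00×10¹ × 2.71×10⁶ = 2.24×10⁻¹² V²
V_n = √(2.24×10⁻¹²) = 1.50×10⁻⁶ V = 1.50 µV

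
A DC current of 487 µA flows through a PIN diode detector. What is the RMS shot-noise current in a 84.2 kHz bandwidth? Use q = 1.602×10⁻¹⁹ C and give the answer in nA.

I_n = √(2qI·B)
2qI·B = 2 × 1.602×10⁻¹⁹ × 4.87×10⁻⁴ × 8.42×10⁴ = 1.31×10⁻¹⁷ A²
I_n = √(1.31×10⁻¹⁷) = 3.62×10⁻⁹ A = 3.62 nA

3.62 nA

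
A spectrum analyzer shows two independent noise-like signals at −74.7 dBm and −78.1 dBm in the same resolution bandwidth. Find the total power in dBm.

−73.1 dBm

Convert to linear, add, convert back:
P₁ = 3.39×10⁻¹¹ W, P₂ = 1.55×10⁻¹¹ W
P_tot = 4.94×10⁻¹¹ W → 10 log₁₀(P_tot / 10⁻³) = −73.1 dBm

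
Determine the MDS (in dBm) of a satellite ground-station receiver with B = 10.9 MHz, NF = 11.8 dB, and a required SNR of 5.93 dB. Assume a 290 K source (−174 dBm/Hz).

Sensitivity = −174 + 10 log₁₀(B) + NF + SNR_min
= −174 + 70.37 + 11.8 + 5.93
= −85.90 dBm → −85.9 dBm

−85.9 dBm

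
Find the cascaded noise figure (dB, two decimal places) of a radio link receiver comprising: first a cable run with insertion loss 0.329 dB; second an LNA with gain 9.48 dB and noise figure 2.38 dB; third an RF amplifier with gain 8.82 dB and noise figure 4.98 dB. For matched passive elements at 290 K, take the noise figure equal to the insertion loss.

3.28 dB

Convert to linear (a loss of L dB is a gain of −L dB): F_i = 10^(NF_i/10), G_i = 10^(G_i,dB/10)
  Stage 1: F_1 = 10^(0.329/10) = 1.079, G_1 = 10^(−0.329/10) = 0.9270
  Stage 2: F_2 = 10^(2.38/10) = 1.730, G_2 = 10^(9.48/10) = 8.872
  Stage 3: F_3 = 10^(4.98/10) = 3.148, G_3 = 10^(8.82/10) = 7.621
Friis cascade:
  F = 1.079 + (1.730 − 1)/0.9270 + (3.148 − 1)/8.224 = 2.127
NF = 10 log₁₀(2.127) = 3.28 dB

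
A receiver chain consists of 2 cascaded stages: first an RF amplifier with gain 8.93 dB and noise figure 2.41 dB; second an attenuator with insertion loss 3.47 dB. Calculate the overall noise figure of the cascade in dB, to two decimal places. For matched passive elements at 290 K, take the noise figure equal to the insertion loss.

Convert to linear (a loss of L dB is a gain of −L dB): F_i = 10^(NF_i/10), G_i = 10^(G_i,dB/10)
  Stage 1: F_1 = 10^(2.41/10) = 1.742, G_1 = 10^(8.93/10) = 7.816
  Stage 2: F_2 = 10^(3.47/10) = 2.223, G_2 = 10^(−3.47/10) = 0.4498
Friis cascade:
  F = 1.742 + (2.223 − 1)/7.816 = 1.898
NF = 10 log₁₀(1.898) = 2.78 dB

2.78 dB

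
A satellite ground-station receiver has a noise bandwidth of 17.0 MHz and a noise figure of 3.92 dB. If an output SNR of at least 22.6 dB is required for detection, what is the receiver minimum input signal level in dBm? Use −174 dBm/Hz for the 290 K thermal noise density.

−75.2 dBm

Sensitivity = −174 + 10 log₁₀(B) + NF + SNR_min
= −174 + 72.3 + 3.92 + 22.6
= −75.18 dBm → −75.2 dBm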